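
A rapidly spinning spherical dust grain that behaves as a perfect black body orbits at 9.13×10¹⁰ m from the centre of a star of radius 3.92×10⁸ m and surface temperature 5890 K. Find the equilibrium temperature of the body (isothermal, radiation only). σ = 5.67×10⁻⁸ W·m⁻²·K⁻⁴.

The star's surface emits σT_*⁴; at distance d the flux is S = σT_*⁴(R_*/d)².
S = 5.67×10⁻⁸·(5890)⁴·(3.92×10⁸/9.13×10¹⁰)² = 1258 W/m².
For an isothermal sphere T⁴ = (1−a)S/(4σ) = 5.547×10⁹ K⁴.

T ≈ 273 K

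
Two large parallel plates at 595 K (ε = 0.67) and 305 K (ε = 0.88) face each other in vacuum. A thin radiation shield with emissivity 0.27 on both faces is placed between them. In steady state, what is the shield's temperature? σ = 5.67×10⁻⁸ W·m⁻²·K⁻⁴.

T_s ≈ 504 K

In steady state the net flux on the hot side equals that on the cold side.
σ(T₁⁴−T_s⁴)/D₁ = σ(T_s⁴−T₂⁴)/D₂, with D₁ = 1/ε₁+1/ε_s−1 = 4.196, D₂ = 1/ε_s+1/ε₂−1 = 3.840.
Solve for T_s⁴: T_s⁴ = (D₂·T₁⁴ + D₁·T₂⁴)/(D₁+D₂) = 6.441×10¹⁰ K⁴.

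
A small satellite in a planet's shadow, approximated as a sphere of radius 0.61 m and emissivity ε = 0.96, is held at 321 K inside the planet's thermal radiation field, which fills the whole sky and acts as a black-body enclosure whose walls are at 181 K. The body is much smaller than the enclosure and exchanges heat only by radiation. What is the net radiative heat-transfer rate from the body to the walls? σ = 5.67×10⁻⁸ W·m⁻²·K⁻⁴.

P_net ≈ 2430 W

For a small grey body in a large enclosure: P_net = εσA(T_body⁴ − T_wall⁴).
A = 4πr² = 4.676 m²; T_body⁴ − T_wall⁴ = 1.062×10¹⁰ − 1.073×10⁹ = 9.544×10⁹ K⁴.
|P_net| = 0.96·5.67×10⁻⁸·4.676·9.544×10⁹.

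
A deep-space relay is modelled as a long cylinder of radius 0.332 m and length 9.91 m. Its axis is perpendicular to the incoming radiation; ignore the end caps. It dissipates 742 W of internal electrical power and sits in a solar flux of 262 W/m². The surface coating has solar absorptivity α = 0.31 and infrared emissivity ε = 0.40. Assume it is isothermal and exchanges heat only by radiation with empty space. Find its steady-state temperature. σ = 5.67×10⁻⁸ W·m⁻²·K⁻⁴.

T ≈ 228 K

At steady state, absorbed solar power + internal power = radiated power.
Absorbed: α·S·A_cross = 0.31·262·6.580 = 534.4 W (cross-section 2rL).
Total input = 534.4 + 742 = 1276 W.
Radiated: εσ·A_surf·T⁴ with A_surf = 2πrL = 20.67 m².
T⁴ = 1276/(0.40·5.67×10⁻⁸·20.67) = 2.723×10⁹ K⁴.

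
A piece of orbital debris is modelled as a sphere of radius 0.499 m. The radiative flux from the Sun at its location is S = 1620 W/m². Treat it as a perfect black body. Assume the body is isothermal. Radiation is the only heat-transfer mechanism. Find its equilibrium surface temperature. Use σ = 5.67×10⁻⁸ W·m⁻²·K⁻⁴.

At equilibrium, absorbed power = emitted power.
Absorbing cross-section = πr² = 0.7823 m²; emitting surface = 4πr² = 3.129 m² (ratio 4).
S·A_cross = εσ·A_surf·T⁴  ⇒  T⁴ = S/(4σ).
T⁴ = 1.00·1620/(4·5.67×10⁻⁸) = 7.143×10⁹ K⁴.
T = (7.143×10⁹)^(1/4).

T ≈ 291 K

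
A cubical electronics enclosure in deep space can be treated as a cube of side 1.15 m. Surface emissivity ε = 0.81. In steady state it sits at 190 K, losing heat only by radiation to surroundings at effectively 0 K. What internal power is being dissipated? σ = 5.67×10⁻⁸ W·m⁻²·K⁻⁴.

P ≈ 475 W

Steady state: P = εσA T⁴.
A = 6L² = 7.935 m²; T⁴ = (190)⁴ = 1.303×10⁹ K⁴.
P = 0.81 × 5.67×10⁻⁸ × 7.935 × 1.303×10⁹.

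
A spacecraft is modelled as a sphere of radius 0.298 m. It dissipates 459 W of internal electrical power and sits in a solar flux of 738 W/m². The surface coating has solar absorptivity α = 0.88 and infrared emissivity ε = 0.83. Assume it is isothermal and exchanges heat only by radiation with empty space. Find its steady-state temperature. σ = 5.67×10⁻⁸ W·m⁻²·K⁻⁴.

At steady state, absorbed solar power + internal power = radiated power.
Absorbed: α·S·A_cross = 0.88·738·0.2790 = 181.2 W (cross-section πr²).
Total input = 181.2 + 459 = 640.2 W.
Radiated: εσ·A_surf·T⁴ with A_surf = 4πr² = 1.116 m².
T⁴ = 640.2/(0.83·5.67×10⁻⁸·1.116) = 1.219×10¹⁰ K⁴.

T ≈ 332 K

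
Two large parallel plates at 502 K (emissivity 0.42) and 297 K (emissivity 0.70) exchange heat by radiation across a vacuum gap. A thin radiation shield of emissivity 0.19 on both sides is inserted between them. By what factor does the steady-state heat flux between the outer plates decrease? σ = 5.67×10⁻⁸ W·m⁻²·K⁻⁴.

factor ≈ 4.39

Without shield: q₀ = σΔ(T⁴)/(1/ε₁+1/ε₂−1) with denominator 2.810.
With shield the two gaps are in series; the resistances add: (1/ε₁+1/ε_s−1)+(1/ε_s+1/ε₂−1) = 6.644+5.692 = 12.34.
Heat-flux ratio q₀/q = 12.34/2.810.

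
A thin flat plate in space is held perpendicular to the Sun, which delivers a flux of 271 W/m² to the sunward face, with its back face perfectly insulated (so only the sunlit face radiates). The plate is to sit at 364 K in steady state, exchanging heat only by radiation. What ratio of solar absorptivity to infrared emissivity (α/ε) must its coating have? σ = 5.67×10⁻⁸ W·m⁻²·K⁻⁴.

Balance: αS·A = εσ·1A·T⁴ ⇒ α/ε = σT⁴/S.
α/ε = 5.67×10⁻⁸·(364)⁴/271 = 5.67×10⁻⁸·1.756×10¹⁰/271.

α/ε ≈ 3.67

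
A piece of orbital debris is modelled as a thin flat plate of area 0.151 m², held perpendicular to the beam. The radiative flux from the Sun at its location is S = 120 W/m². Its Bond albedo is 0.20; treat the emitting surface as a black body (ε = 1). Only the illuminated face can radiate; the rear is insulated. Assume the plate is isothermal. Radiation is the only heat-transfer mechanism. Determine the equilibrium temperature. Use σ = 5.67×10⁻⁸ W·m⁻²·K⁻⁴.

T ≈ 203 K

At equilibrium, absorbed power = emitted power.
Absorbing cross-section = A = 0.1510 m²; emitting surface = A = 0.1510 m² (ratio 1).
(1−a)S·A_cross = εσ·A_surf·T⁴  ⇒  T⁴ = (1−a)S/(1σ).
T⁴ = 0.800·120/(1·5.67×10⁻⁸) = 1.693×10⁹ K⁴.
T = (1.693×10⁹)^(1/4).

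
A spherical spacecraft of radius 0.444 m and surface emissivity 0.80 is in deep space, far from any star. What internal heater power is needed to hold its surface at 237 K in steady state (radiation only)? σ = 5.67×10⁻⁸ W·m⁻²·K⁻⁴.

P = εσ·4πr²·T⁴.
4πr² = 2.477 m²; T⁴ = 3.155×10⁹ K⁴.
P = 0.80·5.67×10⁻⁸·2.477·3.155×10⁹.

P ≈ 355 W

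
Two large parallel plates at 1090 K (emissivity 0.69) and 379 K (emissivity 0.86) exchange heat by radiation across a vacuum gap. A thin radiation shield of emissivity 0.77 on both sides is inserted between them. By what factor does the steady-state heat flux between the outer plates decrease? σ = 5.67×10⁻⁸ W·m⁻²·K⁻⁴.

factor ≈ 1.99

Without shield: q₀ = σΔ(T⁴)/(1/ε₁+1/ε₂−1) with denominator 1.612.
With shield the two gaps are in series; the resistances add: (1/ε₁+1/ε_s−1)+(1/ε_s+1/ε₂−1) = 1.748+1.461 = 3.209.
Heat-flux ratio q₀/q = 3.209/1.612.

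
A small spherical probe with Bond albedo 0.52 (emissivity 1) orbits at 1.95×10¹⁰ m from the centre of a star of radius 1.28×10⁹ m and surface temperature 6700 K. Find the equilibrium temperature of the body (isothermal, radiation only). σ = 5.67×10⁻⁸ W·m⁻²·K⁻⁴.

The star's surface emits σT_*⁴; at distance d the flux is S = σT_*⁴(R_*/d)².
S = 5.67×10⁻⁸·(6700)⁴·(1.28×10⁹/1.95×10¹⁰)² = 4.923×10⁵ W/m².
For an isothermal sphere T⁴ = (1−a)S/(4σ) = 1.042×10¹² K⁴.

T ≈ 1010 K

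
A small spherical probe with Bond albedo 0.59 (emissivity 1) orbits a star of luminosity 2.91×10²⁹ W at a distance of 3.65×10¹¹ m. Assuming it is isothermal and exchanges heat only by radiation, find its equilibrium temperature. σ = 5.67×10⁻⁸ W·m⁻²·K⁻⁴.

First find the stellar flux at distance d: S = L/(4πd²) = 2.91×10²⁹/(4π·(3.65×10¹¹)²) = 1.738×10⁵ W/m².
For an isothermal sphere, absorbed (1−a)S·πr² = emitted σ·4πr²·T⁴, so T⁴ = (1−a)S/(4σ).
T⁴ = 0.410·1.738×10⁵/(4·5.67×10⁻⁸) = 3.142×10¹¹ K⁴.

T ≈ 749 K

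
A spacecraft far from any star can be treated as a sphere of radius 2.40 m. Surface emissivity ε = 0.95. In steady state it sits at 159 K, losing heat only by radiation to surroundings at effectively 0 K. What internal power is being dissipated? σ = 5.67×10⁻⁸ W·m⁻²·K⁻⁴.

Steady state: P = εσA T⁴.
A = 4πr² = 72.38 m²; T⁴ = (159)⁴ = 6.391×10⁸ K⁴.
P = 0.95 × 5.67×10⁻⁸ × 72.38 × 6.391×10⁸.

P ≈ 2490 W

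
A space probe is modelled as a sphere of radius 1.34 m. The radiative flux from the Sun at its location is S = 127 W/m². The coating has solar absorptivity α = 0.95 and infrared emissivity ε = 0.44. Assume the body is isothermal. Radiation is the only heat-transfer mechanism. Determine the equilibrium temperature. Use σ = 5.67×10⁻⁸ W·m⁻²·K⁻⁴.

T ≈ 186 K

At equilibrium, absorbed power = emitted power.
Absorbing cross-section = πr² = 5.641 m²; emitting surface = 4πr² = 22.56 m² (ratio 4).
αS·A_cross = εσ·A_surf·T⁴  ⇒  T⁴ = αS/(ε·4σ).
T⁴ = 0.950·127/(0.44·4·5.67×10⁻⁸) = 1.209×10⁹ K⁴.
T = (1.209×10⁹)^(1/4).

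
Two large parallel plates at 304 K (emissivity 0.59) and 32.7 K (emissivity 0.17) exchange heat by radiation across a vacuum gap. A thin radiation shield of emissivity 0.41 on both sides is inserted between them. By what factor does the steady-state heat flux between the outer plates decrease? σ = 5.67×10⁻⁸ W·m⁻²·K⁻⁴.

factor ≈ 1.59

Without shield: q₀ = σΔ(T⁴)/(1/ε₁+1/ε₂−1) with denominator 6.577.
With shield the two gaps are in series; the resistances add: (1/ε₁+1/ε_s−1)+(1/ε_s+1/ε₂−1) = 3.134+7.321 = 10.46.
Heat-flux ratio q₀/q = 10.46/6.577.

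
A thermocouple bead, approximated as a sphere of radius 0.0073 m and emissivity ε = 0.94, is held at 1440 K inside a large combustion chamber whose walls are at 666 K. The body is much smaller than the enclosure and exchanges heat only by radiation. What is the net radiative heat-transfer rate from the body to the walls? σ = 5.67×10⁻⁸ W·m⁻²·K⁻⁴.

For a small grey body in a large enclosure: P_net = εσA(T_body⁴ − T_wall⁴).
A = 4πr² = 6.697×10⁻⁴ m²; T_body⁴ − T_wall⁴ = 4.300×10¹² − 1.967×10¹¹ = 4.103×10¹² K⁴.
|P_net| = 0.94·5.67×10⁻⁸·6.697×10⁻⁴·4.103×10¹².

P_net ≈ 146 W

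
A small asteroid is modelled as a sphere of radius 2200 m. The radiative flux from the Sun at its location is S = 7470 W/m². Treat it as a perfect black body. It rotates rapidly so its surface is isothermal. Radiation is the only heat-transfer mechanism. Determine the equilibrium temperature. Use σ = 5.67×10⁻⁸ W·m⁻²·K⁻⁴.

At equilibrium, absorbed power = emitted power.
Absorbing cross-section = πr² = 1.521×10⁷ m²; emitting surface = 4πr² = 6.082×10⁷ m² (ratio 4).
S·A_cross = εσ·A_surf·T⁴  ⇒  T⁴ = S/(4σ).
T⁴ = 1.00·7470/(4·5.67×10⁻⁸) = 3.294×10¹⁰ K⁴.
T = (3.294×10¹⁰)^(1/4).

T ≈ 426 K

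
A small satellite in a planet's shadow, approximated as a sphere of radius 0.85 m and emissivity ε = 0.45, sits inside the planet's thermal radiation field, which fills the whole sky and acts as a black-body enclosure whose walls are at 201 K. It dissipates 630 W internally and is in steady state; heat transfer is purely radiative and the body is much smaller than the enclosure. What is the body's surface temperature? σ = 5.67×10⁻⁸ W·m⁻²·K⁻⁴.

T ≈ 257 K

For a small grey body in a large enclosure, net radiated power = εσA(T⁴ − T_w⁴).
Steady state: P = εσA(T⁴ − T_w⁴) with A = 4πr² = 9.079 m².
T⁴ = P/(εσA) + T_w⁴ = 630/(0.45·5.67×10⁻⁸·9.079) + (201)⁴
    = 2.720×10⁹ + 1.632×10⁹ = 4.352×10⁹ K⁴.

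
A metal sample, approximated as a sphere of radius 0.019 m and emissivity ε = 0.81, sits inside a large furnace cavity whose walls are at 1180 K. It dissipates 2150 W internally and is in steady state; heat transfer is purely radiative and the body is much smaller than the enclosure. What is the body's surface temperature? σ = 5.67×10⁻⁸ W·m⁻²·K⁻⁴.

T ≈ 1870 K

For a small grey body in a large enclosure, net radiated power = εσA(T⁴ − T_w⁴).
Steady state: P = εσA(T⁴ − T_w⁴) with A = 4πr² = 0.004536 m².
T⁴ = P/(εσA) + T_w⁴ = 2150/(0.81·5.67×10⁻⁸·0.004536) + (1180)⁴
    = 1.032×10¹³ + 1.939×10¹² = 1.226×10¹³ K⁴.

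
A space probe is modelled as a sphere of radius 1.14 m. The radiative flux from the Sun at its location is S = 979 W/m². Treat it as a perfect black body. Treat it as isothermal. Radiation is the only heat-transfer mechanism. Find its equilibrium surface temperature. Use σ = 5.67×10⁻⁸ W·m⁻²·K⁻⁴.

T ≈ 256 K

At equilibrium, absorbed power = emitted power.
Absorbing cross-section = πr² = 4.083 m²; emitting surface = 4πr² = 16.33 m² (ratio 4).
S·A_cross = εσ·A_surf·T⁴  ⇒  T⁴ = S/(4σ).
T⁴ = 1.00·979/(4·5.67×10⁻⁸) = 4.317×10⁹ K⁴.
T = (4.317×10⁹)^(1/4).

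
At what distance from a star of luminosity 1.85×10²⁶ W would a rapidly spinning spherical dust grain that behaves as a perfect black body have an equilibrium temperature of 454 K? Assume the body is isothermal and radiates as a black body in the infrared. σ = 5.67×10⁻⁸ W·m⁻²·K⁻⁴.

For an isothermal black-emitting sphere, (1−a)S·πr² = σ·4πr²·T⁴ ⇒ S = 4σT⁴/(1−a).
S = 4·5.67×10⁻⁸·(454)⁴/1.00 = 9635 W/m².
Flux falls as S = L/(4πd²), so d = √(L/(4πS)) = √(1.85×10²⁶/(4π·9635)).

d ≈ 3.91×10¹⁰ m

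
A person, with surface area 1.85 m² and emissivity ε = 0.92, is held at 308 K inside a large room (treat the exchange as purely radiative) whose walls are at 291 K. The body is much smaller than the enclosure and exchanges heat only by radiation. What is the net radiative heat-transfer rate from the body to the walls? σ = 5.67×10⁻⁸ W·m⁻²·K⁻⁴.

For a small grey body in a large enclosure: P_net = εσA(T_body⁴ − T_wall⁴).
A = 1.85 m²; T_body⁴ − T_wall⁴ = 8.999×10⁹ − 7.171×10⁹ = 1.828×10⁹ K⁴.
|P_net| = 0.92·5.67×10⁻⁸·1.850·1.828×10⁹.

P_net ≈ 176 W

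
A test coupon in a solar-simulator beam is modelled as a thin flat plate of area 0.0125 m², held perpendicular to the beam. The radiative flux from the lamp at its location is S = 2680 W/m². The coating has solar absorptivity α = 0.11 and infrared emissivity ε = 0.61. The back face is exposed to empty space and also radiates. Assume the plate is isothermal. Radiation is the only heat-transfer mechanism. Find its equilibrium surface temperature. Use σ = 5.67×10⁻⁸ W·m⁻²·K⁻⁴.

T ≈ 256 K

At equilibrium, absorbed power = emitted power.
Absorbing cross-section = A = 0.01250 m²; emitting surface = 2A = 0.02500 m² (ratio 2).
αS·A_cross = εσ·A_surf·T⁴  ⇒  T⁴ = αS/(ε·2σ).
T⁴ = 0.110·2680/(0.61·2·5.67×10⁻⁸) = 4.262×10⁹ K⁴.
T = (4.262×10⁹)^(1/4).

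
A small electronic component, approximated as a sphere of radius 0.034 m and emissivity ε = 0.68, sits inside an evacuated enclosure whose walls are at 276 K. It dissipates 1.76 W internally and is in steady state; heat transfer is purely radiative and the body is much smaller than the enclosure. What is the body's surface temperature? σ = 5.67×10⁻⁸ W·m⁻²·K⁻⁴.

T ≈ 308 K

For a small grey body in a large enclosure, net radiated power = εσA(T⁴ − T_w⁴).
Steady state: P = εσA(T⁴ − T_w⁴) with A = 4πr² = 0.01453 m².
T⁴ = P/(εσA) + T_w⁴ = 1.76/(0.68·5.67×10⁻⁸·0.01453) + (276)⁴
    = 3.142×10⁹ + 5.803×10⁹ = 8.945×10⁹ K⁴.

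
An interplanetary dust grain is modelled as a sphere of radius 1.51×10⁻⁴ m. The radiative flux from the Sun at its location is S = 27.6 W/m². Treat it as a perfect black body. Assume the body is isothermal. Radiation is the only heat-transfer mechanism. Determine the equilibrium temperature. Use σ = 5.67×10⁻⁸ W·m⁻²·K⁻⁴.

At equilibrium, absorbed power = emitted power.
Absorbing cross-section = πr² = 7.163×10⁻⁸ m²; emitting surface = 4πr² = 2.865×10⁻⁷ m² (ratio 4).
S·A_cross = εσ·A_surf·T⁴  ⇒  T⁴ = S/(4σ).
T⁴ = 1.00·27.6/(4·5.67×10⁻⁸) = 1.217×10⁸ K⁴.
T = (1.217×10⁸)^(1/4).

T ≈ 105 K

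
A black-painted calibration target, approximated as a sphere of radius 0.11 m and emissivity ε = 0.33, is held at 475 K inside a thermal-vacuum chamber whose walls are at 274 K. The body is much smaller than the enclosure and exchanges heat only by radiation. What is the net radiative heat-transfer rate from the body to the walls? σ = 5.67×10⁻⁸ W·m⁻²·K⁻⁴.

P_net ≈ 129 W

For a small grey body in a large enclosure: P_net = εσA(T_body⁴ − T_wall⁴).
A = 4πr² = 0.1521 m²; T_body⁴ − T_wall⁴ = 5.091×10¹⁰ − 5.636×10⁹ = 4.527×10¹⁰ K⁴.
|P_net| = 0.33·5.67×10⁻⁸·0.1521·4.527×10¹⁰.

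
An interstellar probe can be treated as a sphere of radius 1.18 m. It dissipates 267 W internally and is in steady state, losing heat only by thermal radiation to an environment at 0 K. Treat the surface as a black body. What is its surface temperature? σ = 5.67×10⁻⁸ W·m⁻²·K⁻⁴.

T ≈ 128 K

Steady state: internal power = radiated power, P = εσA T⁴.
Radiating area A = 4πr² = 17.50 m².
T⁴ = P/(εσA) = 267/(1.0·5.67×10⁻⁸·17.50) = 2.691×10⁸ K⁴.
T = (2.691×10⁸)^(1/4).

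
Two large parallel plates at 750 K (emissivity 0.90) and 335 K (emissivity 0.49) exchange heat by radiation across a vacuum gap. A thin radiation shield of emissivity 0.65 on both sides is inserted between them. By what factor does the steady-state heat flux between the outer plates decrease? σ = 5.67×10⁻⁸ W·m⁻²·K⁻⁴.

Without shield: q₀ = σΔ(T⁴)/(1/ε₁+1/ε₂−1) with denominator 2.152.
With shield the two gaps are in series; the resistances add: (1/ε₁+1/ε_s−1)+(1/ε_s+1/ε₂−1) = 1.650+2.579 = 4.229.
Heat-flux ratio q₀/q = 4.229/2.152.

factor ≈ 1.97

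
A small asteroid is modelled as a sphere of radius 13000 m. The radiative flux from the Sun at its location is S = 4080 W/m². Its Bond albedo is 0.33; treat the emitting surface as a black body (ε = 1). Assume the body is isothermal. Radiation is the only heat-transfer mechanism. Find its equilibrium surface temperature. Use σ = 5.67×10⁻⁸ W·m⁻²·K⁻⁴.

At equilibrium, absorbed power = emitted power.
Absorbing cross-section = πr² = 5.309×10⁸ m²; emitting surface = 4πr² = 2.124×10⁹ m² (ratio 4).
(1−a)S·A_cross = εσ·A_surf·T⁴  ⇒  T⁴ = (1−a)S/(4σ).
T⁴ = 0.670·4080/(4·5.67×10⁻⁸) = 1.205×10¹⁰ K⁴.
T = (1.205×10¹⁰)^(1/4).

T ≈ 331 K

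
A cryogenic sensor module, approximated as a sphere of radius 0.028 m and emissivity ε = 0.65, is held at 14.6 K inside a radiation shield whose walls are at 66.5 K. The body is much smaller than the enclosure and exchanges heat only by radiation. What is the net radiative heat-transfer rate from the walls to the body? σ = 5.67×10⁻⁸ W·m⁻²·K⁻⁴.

For a small grey body in a large enclosure: P_net = εσA(T_body⁴ − T_wall⁴).
A = 4πr² = 0.009852 m²; T_body⁴ − T_wall⁴ = 45440 − 1.956×10⁷ = -1.951×10⁷ K⁴.
|P_net| = 0.65·5.67×10⁻⁸·0.009852·1.951×10⁷.

P_net ≈ 0.00708 W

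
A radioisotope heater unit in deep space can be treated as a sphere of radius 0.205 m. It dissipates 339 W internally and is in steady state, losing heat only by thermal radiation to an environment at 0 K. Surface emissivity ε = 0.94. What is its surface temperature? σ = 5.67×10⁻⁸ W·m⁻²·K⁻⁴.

Steady state: internal power = radiated power, P = εσA T⁴.
Radiating area A = 4πr² = 0.5281 m².
T⁴ = P/(εσA) = 339/(0.94·5.67×10⁻⁸·0.5281) = 1.204×10¹⁰ K⁴.
T = (1.204×10¹⁰)^(1/4).

T ≈ 331 K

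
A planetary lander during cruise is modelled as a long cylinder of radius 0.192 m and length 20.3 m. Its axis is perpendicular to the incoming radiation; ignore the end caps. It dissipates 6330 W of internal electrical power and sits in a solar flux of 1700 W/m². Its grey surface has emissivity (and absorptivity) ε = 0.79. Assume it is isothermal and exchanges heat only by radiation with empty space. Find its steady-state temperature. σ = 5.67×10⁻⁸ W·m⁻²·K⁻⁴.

T ≈ 352 K

At steady state, absorbed solar power + internal power = radiated power.
Absorbed: α·S·A_cross = 0.79·1700·7.795 = 10470 W (cross-section 2rL).
Total input = 10470 + 6330 = 16800 W.
Radiated: εσ·A_surf·T⁴ with A_surf = 2πrL = 24.49 m².
T⁴ = 16800/(0.79·5.67×10⁻⁸·24.49) = 1.531×10¹⁰ K⁴.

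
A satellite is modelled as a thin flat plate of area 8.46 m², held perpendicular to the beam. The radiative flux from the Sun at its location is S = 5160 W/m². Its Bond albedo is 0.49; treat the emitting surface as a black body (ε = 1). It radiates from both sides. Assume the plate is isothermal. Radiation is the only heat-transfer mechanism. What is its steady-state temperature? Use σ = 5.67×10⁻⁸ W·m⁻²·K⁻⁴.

T ≈ 390 K

At equilibrium, absorbed power = emitted power.
Absorbing cross-section = A = 8.460 m²; emitting surface = 2A = 16.92 m² (ratio 2).
(1−a)S·A_cross = εσ·A_surf·T⁴  ⇒  T⁴ = (1−a)S/(2σ).
T⁴ = 0.510·5160/(2·5.67×10⁻⁸) = 2.321×10¹⁰ K⁴.
T = (2.321×10¹⁰)^(1/4).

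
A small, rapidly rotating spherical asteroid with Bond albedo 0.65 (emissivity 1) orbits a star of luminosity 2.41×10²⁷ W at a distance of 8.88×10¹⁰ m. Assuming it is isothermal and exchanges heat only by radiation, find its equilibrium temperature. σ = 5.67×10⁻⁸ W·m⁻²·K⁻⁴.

T ≈ 440 K

First find the stellar flux at distance d: S = L/(4πd²) = 2.41×10²⁷/(4π·(8.88×10¹⁰)²) = 24320 W/m².
For an isothermal sphere, absorbed (1−a)S·πr² = emitted σ·4πr²·T⁴, so T⁴ = (1−a)S/(4σ).
T⁴ = 0.350·24320/(4·5.67×10⁻⁸) = 3.753×10¹⁰ K⁴.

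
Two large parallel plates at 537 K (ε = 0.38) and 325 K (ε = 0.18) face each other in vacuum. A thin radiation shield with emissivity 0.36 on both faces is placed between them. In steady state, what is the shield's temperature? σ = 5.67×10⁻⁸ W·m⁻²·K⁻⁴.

In steady state the net flux on the hot side equals that on the cold side.
σ(T₁⁴−T_s⁴)/D₁ = σ(T_s⁴−T₂⁴)/D₂, with D₁ = 1/ε₁+1/ε_s−1 = 4.409, D₂ = 1/ε_s+1/ε₂−1 = 7.333.
Solve for T_s⁴: T_s⁴ = (D₂·T₁⁴ + D₁·T₂⁴)/(D₁+D₂) = 5.612×10¹⁰ K⁴.

T_s ≈ 487 K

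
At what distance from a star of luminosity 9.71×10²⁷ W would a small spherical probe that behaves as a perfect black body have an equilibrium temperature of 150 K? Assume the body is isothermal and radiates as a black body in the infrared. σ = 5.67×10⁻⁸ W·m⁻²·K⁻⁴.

d ≈ 2.59×10¹² m

For an isothermal black-emitting sphere, (1−a)S·πr² = σ·4πr²·T⁴ ⇒ S = 4σT⁴/(1−a).
S = 4·5.67×10⁻⁸·(150)⁴/1.00 = 114.8 W/m².
Flux falls as S = L/(4πd²), so d = √(L/(4πS)) = √(9.71×10²⁷/(4π·114.8)).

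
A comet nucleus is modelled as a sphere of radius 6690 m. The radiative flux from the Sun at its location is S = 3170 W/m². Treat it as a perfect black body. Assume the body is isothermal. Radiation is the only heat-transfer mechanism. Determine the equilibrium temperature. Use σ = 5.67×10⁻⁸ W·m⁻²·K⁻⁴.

T ≈ 344 K

At equilibrium, absorbed power = emitted power.
Absorbing cross-section = πr² = 1.406×10⁸ m²; emitting surface = 4πr² = 5.624×10⁸ m² (ratio 4).
S·A_cross = εσ·A_surf·T⁴  ⇒  T⁴ = S/(4σ).
T⁴ = 1.00·3170/(4·5.67×10⁻⁸) = 1.398×10¹⁰ K⁴.
T = (1.398×10¹⁰)^(1/4).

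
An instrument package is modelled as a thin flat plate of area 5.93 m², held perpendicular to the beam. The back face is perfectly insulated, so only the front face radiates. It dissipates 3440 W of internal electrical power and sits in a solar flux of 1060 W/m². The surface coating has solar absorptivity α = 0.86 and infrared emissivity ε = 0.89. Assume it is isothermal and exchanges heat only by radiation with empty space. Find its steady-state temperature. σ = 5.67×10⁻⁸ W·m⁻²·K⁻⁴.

T ≈ 415 K

At steady state, absorbed solar power + internal power = radiated power.
Absorbed: α·S·A_cross = 0.86·1060·5.930 = 5406 W (cross-section A).
Total input = 5406 + 3440 = 8846 W.
Radiated: εσ·A_surf·T⁴ with A_surf = A = 5.930 m².
T⁴ = 8846/(0.89·5.67×10⁻⁸·5.930) = 2.956×10¹⁰ K⁴.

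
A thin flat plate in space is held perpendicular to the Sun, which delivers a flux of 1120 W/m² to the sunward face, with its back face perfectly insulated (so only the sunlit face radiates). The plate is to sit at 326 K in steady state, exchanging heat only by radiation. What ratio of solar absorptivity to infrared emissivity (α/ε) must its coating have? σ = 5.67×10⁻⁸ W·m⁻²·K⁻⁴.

α/ε ≈ 0.572

Balance: αS·A = εσ·1A·T⁴ ⇒ α/ε = σT⁴/S.
α/ε = 5.67×10⁻⁸·(326)⁴/1120 = 5.67×10⁻⁸·1.129×10¹⁰/1120.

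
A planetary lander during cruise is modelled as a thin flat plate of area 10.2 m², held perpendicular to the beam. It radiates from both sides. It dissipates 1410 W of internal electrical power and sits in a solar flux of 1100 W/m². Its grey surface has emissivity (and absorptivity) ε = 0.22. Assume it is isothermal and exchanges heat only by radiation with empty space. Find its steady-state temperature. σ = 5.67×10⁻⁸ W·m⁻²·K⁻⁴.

At steady state, absorbed solar power + internal power = radiated power.
Absorbed: α·S·A_cross = 0.22·1100·10.20 = 2468 W (cross-section A).
Total input = 2468 + 1410 = 3878 W.
Radiated: εσ·A_surf·T⁴ with A_surf = 2A = 20.40 m².
T⁴ = 3878/(0.22·5.67×10⁻⁸·20.40) = 1.524×10¹⁰ K⁴.

T ≈ 351 K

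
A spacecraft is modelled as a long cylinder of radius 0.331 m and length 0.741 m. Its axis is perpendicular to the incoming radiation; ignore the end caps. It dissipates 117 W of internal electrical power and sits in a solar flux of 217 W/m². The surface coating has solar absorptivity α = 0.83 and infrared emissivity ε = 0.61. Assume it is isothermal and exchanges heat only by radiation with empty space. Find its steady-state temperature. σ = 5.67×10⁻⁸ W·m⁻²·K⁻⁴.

T ≈ 249 K

At steady state, absorbed solar power + internal power = radiated power.
Absorbed: α·S·A_cross = 0.83·217·0.4905 = 88.35 W (cross-section 2rL).
Total input = 88.35 + 117 = 205.4 W.
Radiated: εσ·A_surf·T⁴ with A_surf = 2πrL = 1.541 m².
T⁴ = 205.4/(0.61·5.67×10⁻⁸·1.541) = 3.853×10⁹ K⁴.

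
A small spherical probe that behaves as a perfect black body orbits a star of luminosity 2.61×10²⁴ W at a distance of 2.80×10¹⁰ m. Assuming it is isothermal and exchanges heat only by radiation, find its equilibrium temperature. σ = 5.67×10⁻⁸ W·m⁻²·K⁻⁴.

T ≈ 185 K

First find the stellar flux at distance d: S = L/(4πd²) = 2.61×10²⁴/(4π·(2.80×10¹⁰)²) = 264.9 W/m².
For an isothermal sphere, absorbed (1−a)S·πr² = emitted σ·4πr²·T⁴, so T⁴ = (1−a)S/(4σ).
T⁴ = 1.00·264.9/(4·5.67×10⁻⁸) = 1.168×10⁹ K⁴.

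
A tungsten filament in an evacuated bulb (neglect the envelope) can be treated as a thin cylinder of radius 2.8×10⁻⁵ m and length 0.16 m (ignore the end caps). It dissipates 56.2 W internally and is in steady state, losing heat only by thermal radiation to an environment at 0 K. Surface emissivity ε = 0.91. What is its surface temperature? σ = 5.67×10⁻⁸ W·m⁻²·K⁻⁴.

Steady state: internal power = radiated power, P = εσA T⁴.
Radiating area A = 2πrL = 2.815×10⁻⁵ m².
T⁴ = P/(εσA) = 56.2/(0.91·5.67×10⁻⁸·2.815×10⁻⁵) = 3.869×10¹³ K⁴.
T = (3.869×10¹³)^(1/4).

T ≈ 2490 K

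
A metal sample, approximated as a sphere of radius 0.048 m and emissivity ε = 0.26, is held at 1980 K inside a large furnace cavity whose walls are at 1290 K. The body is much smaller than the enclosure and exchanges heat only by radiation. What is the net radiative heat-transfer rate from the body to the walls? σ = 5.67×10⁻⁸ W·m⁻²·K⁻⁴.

For a small grey body in a large enclosure: P_net = εσA(T_body⁴ − T_wall⁴).
A = 4πr² = 0.02895 m²; T_body⁴ − T_wall⁴ = 1.537×10¹³ − 2.769×10¹² = 1.260×10¹³ K⁴.
|P_net| = 0.26·5.67×10⁻⁸·0.02895·1.260×10¹³.

P_net ≈ 5380 W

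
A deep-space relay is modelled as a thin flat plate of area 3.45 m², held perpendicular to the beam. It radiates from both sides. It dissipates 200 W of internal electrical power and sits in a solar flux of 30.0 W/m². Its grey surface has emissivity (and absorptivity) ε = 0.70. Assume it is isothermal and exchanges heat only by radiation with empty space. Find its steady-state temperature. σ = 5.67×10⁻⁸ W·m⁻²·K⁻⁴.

At steady state, absorbed solar power + internal power = radiated power.
Absorbed: α·S·A_cross = 0.70·30.0·3.450 = 72.45 W (cross-section A).
Total input = 72.45 + 200 = 272.4 W.
Radiated: εσ·A_surf·T⁴ with A_surf = 2A = 6.900 m².
T⁴ = 272.4/(0.70·5.67×10⁻⁸·6.900) = 9.948×10⁸ K⁴.

T ≈ 178 K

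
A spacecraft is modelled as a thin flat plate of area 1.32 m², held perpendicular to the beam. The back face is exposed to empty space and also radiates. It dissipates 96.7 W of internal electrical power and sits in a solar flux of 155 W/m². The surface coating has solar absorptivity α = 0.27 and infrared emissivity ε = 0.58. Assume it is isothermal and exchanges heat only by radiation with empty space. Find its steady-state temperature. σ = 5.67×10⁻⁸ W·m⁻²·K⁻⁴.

At steady state, absorbed solar power + internal power = radiated power.
Absorbed: α·S·A_cross = 0.27·155·1.320 = 55.24 W (cross-section A).
Total input = 55.24 + 96.7 = 151.9 W.
Radiated: εσ·A_surf·T⁴ with A_surf = 2A = 2.640 m².
T⁴ = 151.9/(0.58·5.67×10⁻⁸·2.640) = 1.750×10⁹ K⁴.

T ≈ 205 K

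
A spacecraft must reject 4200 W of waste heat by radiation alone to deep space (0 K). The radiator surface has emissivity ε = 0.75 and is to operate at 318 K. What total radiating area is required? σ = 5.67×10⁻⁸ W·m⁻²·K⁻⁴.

A ≈ 9.66 m²

P = εσA T⁴ ⇒ A = P/(εσT⁴).
T⁴ = 1.023×10¹⁰ K⁴.
A = 4200/(0.75 × 5.67×10⁻⁸ × 1.023×10¹⁰).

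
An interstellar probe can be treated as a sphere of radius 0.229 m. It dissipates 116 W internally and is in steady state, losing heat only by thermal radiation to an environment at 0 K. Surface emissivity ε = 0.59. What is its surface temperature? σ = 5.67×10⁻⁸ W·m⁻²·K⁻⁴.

Steady state: internal power = radiated power, P = εσA T⁴.
Radiating area A = 4πr² = 0.6590 m².
T⁴ = P/(εσA) = 116/(0.59·5.67×10⁻⁸·0.6590) = 5.262×10⁹ K⁴.
T = (5.262×10⁹)^(1/4).

T ≈ 269 K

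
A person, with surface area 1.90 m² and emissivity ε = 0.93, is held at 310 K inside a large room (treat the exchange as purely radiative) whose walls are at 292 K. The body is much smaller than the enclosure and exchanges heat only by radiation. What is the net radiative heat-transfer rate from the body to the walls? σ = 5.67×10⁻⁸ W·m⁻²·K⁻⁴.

For a small grey body in a large enclosure: P_net = εσA(T_body⁴ − T_wall⁴).
A = 1.90 m²; T_body⁴ − T_wall⁴ = 9.235×10⁹ − 7.270×10⁹ = 1.965×10⁹ K⁴.
|P_net| = 0.93·5.67×10⁻⁸·1.900·1.965×10⁹.

P_net ≈ 197 W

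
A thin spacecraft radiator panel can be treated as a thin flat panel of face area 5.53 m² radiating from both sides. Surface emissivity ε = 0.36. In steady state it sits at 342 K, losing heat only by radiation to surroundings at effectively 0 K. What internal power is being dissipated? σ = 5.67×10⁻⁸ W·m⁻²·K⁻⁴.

P ≈ 3090 W

Steady state: P = εσA T⁴.
A = 2·5.53 = 11.06 m²; T⁴ = (342)⁴ = 1.368×10¹⁰ K⁴.
P = 0.36 × 5.67×10⁻⁸ × 11.06 × 1.368×10¹⁰.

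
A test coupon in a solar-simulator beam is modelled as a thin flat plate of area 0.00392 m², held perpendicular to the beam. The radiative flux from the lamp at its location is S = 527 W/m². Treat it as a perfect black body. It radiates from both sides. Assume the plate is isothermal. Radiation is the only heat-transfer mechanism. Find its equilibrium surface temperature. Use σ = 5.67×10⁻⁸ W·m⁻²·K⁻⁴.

At equilibrium, absorbed power = emitted power.
Absorbing cross-section = A = 0.003920 m²; emitting surface = 2A = 0.007840 m² (ratio 2).
S·A_cross = εσ·A_surf·T⁴  ⇒  T⁴ = S/(2σ).
T⁴ = 1.00·527/(2·5.67×10⁻⁸) = 4.647×10⁹ K⁴.
T = (4.647×10⁹)^(1/4).

T ≈ 261 K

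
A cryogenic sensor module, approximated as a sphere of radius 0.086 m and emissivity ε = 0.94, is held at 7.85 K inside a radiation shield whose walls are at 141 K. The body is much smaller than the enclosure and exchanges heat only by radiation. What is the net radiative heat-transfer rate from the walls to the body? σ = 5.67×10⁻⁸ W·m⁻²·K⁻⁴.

For a small grey body in a large enclosure: P_net = εσA(T_body⁴ − T_wall⁴).
A = 4πr² = 0.09294 m²; T_body⁴ − T_wall⁴ = 3797 − 3.953×10⁸ = -3.953×10⁸ K⁴.
|P_net| = 0.94·5.67×10⁻⁸·0.09294·3.953×10⁸.

P_net ≈ 1.96 W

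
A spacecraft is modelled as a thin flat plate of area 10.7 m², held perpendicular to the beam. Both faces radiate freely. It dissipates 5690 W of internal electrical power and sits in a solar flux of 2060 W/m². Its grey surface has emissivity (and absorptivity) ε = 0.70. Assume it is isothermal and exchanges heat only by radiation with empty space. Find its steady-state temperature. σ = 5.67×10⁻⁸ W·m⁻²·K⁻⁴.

T ≈ 397 K

At steady state, absorbed solar power + internal power = radiated power.
Absorbed: α·S·A_cross = 0.70·2060·10.70 = 15430 W (cross-section A).
Total input = 15430 + 5690 = 21120 W.
Radiated: εσ·A_surf·T⁴ with A_surf = 2A = 21.40 m².
T⁴ = 21120/(0.70·5.67×10⁻⁸·21.40) = 2.486×10¹⁰ K⁴.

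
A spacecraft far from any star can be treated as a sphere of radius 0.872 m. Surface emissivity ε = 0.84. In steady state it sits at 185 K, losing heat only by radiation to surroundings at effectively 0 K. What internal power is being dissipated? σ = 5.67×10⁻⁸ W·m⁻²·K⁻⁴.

P ≈ 533 W

Steady state: P = εσA T⁴.
A = 4πr² = 9.555 m²; T⁴ = (185)⁴ = 1.171×10⁹ K⁴.
P = 0.84 × 5.67×10⁻⁸ × 9.555 × 1.171×10⁹.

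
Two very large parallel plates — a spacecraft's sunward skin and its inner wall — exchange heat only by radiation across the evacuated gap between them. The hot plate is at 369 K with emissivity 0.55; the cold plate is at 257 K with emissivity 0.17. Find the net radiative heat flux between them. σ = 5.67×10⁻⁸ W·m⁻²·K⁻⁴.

For two infinite grey parallel plates, q = σ(T₁⁴ − T₂⁴)/(1/ε₁ + 1/ε₂ − 1).
T₁⁴ − T₂⁴ = 1.854×10¹⁰ − 4.362×10⁹ = 1.418×10¹⁰ K⁴.
1/ε₁ + 1/ε₂ − 1 = 1.818 + 5.882 − 1 = 6.701.
q = 5.67×10⁻⁸ × 1.418×10¹⁰ / 6.701.

q ≈ 120 W/m²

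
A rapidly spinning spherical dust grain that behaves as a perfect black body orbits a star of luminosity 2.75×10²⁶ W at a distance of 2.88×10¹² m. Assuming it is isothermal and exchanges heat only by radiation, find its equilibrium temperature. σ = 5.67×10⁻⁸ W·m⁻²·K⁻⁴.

First find the stellar flux at distance d: S = L/(4πd²) = 2.75×10²⁶/(4π·(2.88×10¹²)²) = 2.638 W/m².
For an isothermal sphere, absorbed (1−a)S·πr² = emitted σ·4πr²·T⁴, so T⁴ = (1−a)S/(4σ).
T⁴ = 1.00·2.638/(4·5.67×10⁻⁸) = 1.163×10⁷ K⁴.

T ≈ 58.4 K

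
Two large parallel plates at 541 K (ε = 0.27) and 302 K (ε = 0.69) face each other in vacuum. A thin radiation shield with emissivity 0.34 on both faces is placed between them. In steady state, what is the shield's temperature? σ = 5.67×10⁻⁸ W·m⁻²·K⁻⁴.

In steady state the net flux on the hot side equals that on the cold side.
σ(T₁⁴−T_s⁴)/D₁ = σ(T_s⁴−T₂⁴)/D₂, with D₁ = 1/ε₁+1/ε_s−1 = 5.645, D₂ = 1/ε_s+1/ε₂−1 = 3.390.
Solve for T_s⁴: T_s⁴ = (D₂·T₁⁴ + D₁·T₂⁴)/(D₁+D₂) = 3.734×10¹⁰ K⁴.

T_s ≈ 440 K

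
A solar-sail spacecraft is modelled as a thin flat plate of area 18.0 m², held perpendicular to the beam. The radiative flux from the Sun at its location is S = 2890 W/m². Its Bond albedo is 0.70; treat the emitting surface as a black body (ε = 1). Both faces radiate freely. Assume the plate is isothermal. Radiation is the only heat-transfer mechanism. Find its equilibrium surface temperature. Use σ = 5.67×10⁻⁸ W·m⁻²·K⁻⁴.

T ≈ 296 K

At equilibrium, absorbed power = emitted power.
Absorbing cross-section = A = 18.00 m²; emitting surface = 2A = 36.00 m² (ratio 2).
(1−a)S·A_cross = εσ·A_surf·T⁴  ⇒  T⁴ = (1−a)S/(2σ).
T⁴ = 0.300·2890/(2·5.67×10⁻⁸) = 7.646×10⁹ K⁴.
T = (7.646×10⁹)^(1/4).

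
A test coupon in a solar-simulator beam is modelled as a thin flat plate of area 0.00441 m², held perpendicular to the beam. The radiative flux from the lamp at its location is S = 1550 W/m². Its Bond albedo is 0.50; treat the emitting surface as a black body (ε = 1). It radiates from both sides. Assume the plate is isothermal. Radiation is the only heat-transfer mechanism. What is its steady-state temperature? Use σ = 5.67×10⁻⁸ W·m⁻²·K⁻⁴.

At equilibrium, absorbed power = emitted power.
Absorbing cross-section = A = 0.004410 m²; emitting surface = 2A = 0.008820 m² (ratio 2).
(1−a)S·A_cross = εσ·A_surf·T⁴  ⇒  T⁴ = (1−a)S/(2σ).
T⁴ = 0.500·1550/(2·5.67×10⁻⁸) = 6.834×10⁹ K⁴.
T = (6.834×10⁹)^(1/4).

T ≈ 288 K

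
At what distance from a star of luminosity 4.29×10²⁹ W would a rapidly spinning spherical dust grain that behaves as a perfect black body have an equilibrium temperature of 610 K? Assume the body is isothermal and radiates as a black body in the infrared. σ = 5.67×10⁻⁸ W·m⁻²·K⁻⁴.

For an isothermal black-emitting sphere, (1−a)S·πr² = σ·4πr²·T⁴ ⇒ S = 4σT⁴/(1−a).
S = 4·5.67×10⁻⁸·(610)⁴/1.00 = 31400 W/m².
Flux falls as S = L/(4πd²), so d = √(L/(4πS)) = √(4.29×10²⁹/(4π·31400)).

d ≈ 1.04×10¹² m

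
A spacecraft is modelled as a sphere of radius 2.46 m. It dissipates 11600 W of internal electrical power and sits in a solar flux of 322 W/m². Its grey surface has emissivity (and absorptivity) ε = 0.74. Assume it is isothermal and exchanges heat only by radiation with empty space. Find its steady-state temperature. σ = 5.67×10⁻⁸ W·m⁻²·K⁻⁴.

At steady state, absorbed solar power + internal power = radiated power.
Absorbed: α·S·A_cross = 0.74·322·19.01 = 4530 W (cross-section πr²).
Total input = 4530 + 11600 = 16130 W.
Radiated: εσ·A_surf·T⁴ with A_surf = 4πr² = 76.05 m².
T⁴ = 16130/(0.74·5.67×10⁻⁸·76.05) = 5.055×10⁹ K⁴.

T ≈ 267 K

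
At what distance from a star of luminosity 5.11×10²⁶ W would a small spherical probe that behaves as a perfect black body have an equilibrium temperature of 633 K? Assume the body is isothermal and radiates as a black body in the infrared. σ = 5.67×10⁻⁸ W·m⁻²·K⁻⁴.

For an isothermal black-emitting sphere, (1−a)S·πr² = σ·4πr²·T⁴ ⇒ S = 4σT⁴/(1−a).
S = 4·5.67×10⁻⁸·(633)⁴/1.00 = 36410 W/m².
Flux falls as S = L/(4πd²), so d = √(L/(4πS)) = √(5.11×10²⁶/(4π·36410)).

d ≈ 3.34×10¹⁰ m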